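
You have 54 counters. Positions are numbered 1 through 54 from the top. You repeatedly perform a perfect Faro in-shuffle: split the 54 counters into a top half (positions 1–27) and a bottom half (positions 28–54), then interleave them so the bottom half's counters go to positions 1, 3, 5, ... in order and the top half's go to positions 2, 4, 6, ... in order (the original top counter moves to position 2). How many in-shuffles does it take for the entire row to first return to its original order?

20

The in-shuffle permutes the 54 positions with cycle lengths [4, 10, 20, 20].
Every counter is home exactly when every cycle has completed a whole number of laps, i.e. after lcm(4, 10, 20) = 20 in-shuffles.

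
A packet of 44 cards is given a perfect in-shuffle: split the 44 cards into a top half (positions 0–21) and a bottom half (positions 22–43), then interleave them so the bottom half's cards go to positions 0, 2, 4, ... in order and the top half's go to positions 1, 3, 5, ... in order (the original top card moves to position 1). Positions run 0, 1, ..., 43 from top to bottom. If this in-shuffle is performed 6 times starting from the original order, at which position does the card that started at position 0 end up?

18

Track the card's position through each in-shuffle:
0 → 1 → 3 → 7 → 15 → 31 → 18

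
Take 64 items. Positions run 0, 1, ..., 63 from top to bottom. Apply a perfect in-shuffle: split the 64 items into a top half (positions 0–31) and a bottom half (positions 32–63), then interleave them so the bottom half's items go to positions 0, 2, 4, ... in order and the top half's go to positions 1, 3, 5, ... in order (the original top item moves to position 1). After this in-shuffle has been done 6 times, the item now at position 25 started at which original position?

38

Work backwards from position 25, undoing one in-shuffle at a time:
25 ← 12 ← 38 ← 51 ← 25 ← 12 ← 38
So the item now at position 25 started at position 38.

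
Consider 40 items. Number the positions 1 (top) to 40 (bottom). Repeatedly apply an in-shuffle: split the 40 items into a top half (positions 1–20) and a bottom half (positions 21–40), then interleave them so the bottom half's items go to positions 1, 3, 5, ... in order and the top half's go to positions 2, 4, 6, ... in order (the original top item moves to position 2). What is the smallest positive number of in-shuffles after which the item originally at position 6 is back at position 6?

Follow position 6 under repeated in-shuffles:
6 → 12 → 24 → 7 → 14 → 28 → 15 → 30 → 19 → 38 → 35 → 29 → 17 → 34 → 27 → 13 → 26 → 11 → 22 → 3 → 6
It first returns after 20 in-shuffles.

20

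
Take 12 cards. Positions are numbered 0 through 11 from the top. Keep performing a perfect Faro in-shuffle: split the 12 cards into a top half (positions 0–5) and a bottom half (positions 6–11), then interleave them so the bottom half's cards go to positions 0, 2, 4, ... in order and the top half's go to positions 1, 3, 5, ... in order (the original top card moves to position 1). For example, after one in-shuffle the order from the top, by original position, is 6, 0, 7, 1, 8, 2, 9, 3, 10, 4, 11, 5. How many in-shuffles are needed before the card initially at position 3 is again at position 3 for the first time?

12

Follow position 3 under repeated in-shuffles:
3 → 7 → 2 → 5 → 11 → 10 → 8 → 4 → 9 → 6 → 0 → 1 → 3
It first returns after 12 in-shuffles.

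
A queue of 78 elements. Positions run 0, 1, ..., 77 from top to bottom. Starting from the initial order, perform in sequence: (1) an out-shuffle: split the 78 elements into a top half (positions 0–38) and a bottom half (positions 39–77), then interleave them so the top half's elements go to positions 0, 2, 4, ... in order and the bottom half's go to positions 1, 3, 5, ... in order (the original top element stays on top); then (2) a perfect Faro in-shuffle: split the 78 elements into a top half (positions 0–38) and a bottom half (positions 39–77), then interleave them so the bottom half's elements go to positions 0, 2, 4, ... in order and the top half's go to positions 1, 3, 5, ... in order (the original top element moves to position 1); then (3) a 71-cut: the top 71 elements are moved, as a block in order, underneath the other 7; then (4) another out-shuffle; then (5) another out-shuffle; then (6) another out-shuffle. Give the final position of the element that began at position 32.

Track the element from position 32 forward through each operation:
  after op 1 (out-shuffle): 32 → 64
  after op 2 (in-shuffle): 64 → 50
  after op 3 (cut 71): 50 → 57
  after op 4 (out-shuffle): 57 → 37
  after op 5 (out-shuffle): 37 → 74
  after op 6 (out-shuffle): 74 → 71

71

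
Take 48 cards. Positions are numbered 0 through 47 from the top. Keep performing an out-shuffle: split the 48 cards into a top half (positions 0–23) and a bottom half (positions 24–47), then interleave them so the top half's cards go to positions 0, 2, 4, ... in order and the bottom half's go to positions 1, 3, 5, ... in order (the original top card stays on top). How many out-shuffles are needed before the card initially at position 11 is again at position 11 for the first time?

Follow position 11 under repeated out-shuffles:
11 → 22 → 44 → 41 → 35 → 23 → 46 → 45 → ... → 11 (length 23)
It first returns after 23 out-shuffles.

23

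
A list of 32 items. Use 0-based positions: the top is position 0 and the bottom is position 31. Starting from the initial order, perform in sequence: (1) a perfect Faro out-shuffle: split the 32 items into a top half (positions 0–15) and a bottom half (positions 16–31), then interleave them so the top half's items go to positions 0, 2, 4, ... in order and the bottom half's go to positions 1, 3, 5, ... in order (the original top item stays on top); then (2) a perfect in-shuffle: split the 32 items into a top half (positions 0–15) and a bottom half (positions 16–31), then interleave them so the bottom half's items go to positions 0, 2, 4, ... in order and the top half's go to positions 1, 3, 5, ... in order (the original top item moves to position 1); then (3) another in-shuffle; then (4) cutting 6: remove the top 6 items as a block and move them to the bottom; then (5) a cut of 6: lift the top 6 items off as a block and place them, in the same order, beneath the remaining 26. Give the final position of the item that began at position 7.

14

Track the item from position 7 forward through each operation:
  after op 1 (out-shuffle): 7 → 14
  after op 2 (in-shuffle): 14 → 29
  after op 3 (in-shuffle): 29 → 26
  after op 4 (cut 6): 26 → 20
  after op 5 (cut 6): 20 → 14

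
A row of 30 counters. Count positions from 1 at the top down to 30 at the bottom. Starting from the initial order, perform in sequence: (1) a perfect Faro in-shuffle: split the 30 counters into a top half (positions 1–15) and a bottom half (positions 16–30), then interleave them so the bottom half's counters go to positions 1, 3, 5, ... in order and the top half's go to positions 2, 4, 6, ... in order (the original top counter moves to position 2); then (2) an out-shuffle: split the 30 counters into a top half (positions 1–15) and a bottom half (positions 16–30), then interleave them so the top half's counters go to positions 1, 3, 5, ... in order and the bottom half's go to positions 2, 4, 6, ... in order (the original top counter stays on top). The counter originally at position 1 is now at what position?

3

Track the counter from position 1 forward through each operation:
  after op 1 (in-shuffle): 1 → 2
  after op 2 (out-shuffle): 2 → 3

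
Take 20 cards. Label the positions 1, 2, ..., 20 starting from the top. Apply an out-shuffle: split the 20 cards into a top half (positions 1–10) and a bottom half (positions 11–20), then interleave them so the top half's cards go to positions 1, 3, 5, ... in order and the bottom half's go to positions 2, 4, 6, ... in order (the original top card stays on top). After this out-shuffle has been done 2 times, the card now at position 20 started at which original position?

20

Work backwards from position 20, undoing one out-shuffle at a time:
20 ← 20 ← 20
So the card now at position 20 started at position 20.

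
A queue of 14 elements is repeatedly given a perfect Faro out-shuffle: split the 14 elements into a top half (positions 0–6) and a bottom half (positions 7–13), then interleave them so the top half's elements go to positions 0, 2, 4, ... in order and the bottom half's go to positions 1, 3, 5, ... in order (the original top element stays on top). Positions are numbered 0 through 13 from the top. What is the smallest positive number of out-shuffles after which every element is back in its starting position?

The out-shuffle permutes the 14 positions with cycle lengths [1, 1, 12].
Every element is home exactly when every cycle has completed a whole number of laps, i.e. after lcm(1, 12) = 12 out-shuffles.

12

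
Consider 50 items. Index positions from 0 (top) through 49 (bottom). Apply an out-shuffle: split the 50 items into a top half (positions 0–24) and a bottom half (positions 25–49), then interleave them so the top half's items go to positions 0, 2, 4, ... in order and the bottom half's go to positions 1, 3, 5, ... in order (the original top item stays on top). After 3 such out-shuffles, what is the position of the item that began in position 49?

49

Position 49 is a fixed point of every out-shuffle, so the item never moves.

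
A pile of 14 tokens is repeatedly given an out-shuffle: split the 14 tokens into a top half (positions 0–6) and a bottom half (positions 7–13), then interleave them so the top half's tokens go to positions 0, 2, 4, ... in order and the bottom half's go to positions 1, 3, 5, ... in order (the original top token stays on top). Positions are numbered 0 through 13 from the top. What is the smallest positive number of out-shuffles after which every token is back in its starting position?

The out-shuffle permutes the 14 positions with cycle lengths [1, 1, 12].
Every token is home exactly when every cycle has completed a whole number of laps, i.e. after lcm(1, 12) = 12 out-shuffles.

12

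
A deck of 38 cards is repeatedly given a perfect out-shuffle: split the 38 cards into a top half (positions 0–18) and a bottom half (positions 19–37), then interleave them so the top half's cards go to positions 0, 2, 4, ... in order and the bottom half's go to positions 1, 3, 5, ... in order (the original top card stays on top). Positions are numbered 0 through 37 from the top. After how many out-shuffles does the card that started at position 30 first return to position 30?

36

Follow position 30 under repeated out-shuffles:
30 → 23 → 9 → 18 → 36 → 35 → 33 → 29 → ... → 30 (length 36)
It first returns after 36 out-shuffles.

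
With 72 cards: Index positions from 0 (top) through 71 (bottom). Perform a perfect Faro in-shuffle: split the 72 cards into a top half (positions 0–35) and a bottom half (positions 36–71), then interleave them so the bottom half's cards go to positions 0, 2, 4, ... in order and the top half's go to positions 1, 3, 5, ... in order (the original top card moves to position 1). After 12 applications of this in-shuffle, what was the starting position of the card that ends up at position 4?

27

Work backwards from position 4, undoing one in-shuffle at a time:
4 ← 38 ← 55 ← 27 ← 13 ← 6 ← 39 ← 19 ← 9 ← 4 ← 38 ← 55 ← 27
So the card now at position 4 started at position 27.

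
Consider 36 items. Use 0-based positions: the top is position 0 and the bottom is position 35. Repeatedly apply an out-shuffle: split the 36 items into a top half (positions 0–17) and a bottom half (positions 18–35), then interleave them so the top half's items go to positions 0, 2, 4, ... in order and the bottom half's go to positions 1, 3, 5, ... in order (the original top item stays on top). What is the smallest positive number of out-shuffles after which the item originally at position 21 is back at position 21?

4

Follow position 21 under repeated out-shuffles:
21 → 7 → 14 → 28 → 21
It first returns after 4 out-shuffles.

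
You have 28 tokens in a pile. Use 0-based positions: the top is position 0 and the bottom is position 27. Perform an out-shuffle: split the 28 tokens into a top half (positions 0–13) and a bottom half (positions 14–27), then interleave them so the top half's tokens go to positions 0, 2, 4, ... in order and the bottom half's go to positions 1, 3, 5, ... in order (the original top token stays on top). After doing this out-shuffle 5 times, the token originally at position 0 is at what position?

Position 0 is a fixed point of every out-shuffle, so the token never moves.

0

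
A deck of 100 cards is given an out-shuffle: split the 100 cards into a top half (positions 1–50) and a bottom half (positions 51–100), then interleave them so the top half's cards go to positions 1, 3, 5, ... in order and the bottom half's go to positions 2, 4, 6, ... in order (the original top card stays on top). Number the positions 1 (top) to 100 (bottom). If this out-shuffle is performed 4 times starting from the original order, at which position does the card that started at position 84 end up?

42

Track the card's position through each out-shuffle:
84 → 68 → 36 → 71 → 42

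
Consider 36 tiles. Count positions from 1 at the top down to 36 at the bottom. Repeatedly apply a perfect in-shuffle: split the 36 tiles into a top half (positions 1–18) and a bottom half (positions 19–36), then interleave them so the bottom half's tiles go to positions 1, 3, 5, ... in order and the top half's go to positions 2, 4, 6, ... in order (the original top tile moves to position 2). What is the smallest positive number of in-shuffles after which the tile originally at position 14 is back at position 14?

36

Follow position 14 under repeated in-shuffles:
14 → 28 → 19 → 1 → 2 → 4 → 8 → 16 → ... → 14 (length 36)
It first returns after 36 in-shuffles.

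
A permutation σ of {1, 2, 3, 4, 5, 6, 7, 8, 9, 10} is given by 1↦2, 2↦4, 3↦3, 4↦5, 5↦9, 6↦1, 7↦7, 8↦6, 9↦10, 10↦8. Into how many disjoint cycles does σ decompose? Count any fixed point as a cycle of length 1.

3

Cycle decomposition: (1 2 4 5 9 10 8 6) (3) (7).
3 cycles.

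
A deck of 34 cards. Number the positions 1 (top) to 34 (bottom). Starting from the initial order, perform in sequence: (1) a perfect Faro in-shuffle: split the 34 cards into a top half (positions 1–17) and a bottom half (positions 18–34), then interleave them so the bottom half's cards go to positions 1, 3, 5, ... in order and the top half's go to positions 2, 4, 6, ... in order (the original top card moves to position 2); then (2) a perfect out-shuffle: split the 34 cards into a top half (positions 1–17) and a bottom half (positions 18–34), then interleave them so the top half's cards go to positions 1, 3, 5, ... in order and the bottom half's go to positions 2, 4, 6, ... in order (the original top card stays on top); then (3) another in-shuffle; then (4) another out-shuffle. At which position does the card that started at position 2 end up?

Track the card from position 2 forward through each operation:
  after op 1 (in-shuffle): 2 → 4
  after op 2 (out-shuffle): 4 → 7
  after op 3 (in-shuffle): 7 → 14
  after op 4 (out-shuffle): 14 → 27

27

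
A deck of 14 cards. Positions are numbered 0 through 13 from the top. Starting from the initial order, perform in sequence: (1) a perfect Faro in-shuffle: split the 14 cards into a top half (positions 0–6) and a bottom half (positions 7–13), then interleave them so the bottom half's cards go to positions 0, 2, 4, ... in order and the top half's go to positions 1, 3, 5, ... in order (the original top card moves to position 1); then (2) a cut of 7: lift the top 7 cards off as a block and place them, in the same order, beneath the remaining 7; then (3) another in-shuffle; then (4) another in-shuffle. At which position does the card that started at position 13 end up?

Track the card from position 13 forward through each operation:
  after op 1 (in-shuffle): 13 → 12
  after op 2 (cut 7): 12 → 5
  after op 3 (in-shuffle): 5 → 11
  after op 4 (in-shuffle): 11 → 8

8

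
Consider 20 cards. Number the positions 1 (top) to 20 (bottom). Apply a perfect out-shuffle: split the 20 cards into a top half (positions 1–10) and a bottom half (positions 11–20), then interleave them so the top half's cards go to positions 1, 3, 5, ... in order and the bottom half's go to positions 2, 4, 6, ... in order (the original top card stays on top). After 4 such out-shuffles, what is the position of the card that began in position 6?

5

Track the card's position through each out-shuffle:
6 → 11 → 2 → 3 → 5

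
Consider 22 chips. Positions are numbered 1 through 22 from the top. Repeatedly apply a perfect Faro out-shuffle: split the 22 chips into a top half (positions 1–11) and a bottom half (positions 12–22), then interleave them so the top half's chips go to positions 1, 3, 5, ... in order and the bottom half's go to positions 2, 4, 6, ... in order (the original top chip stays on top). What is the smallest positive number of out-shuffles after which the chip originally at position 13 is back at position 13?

3

Follow position 13 under repeated out-shuffles:
13 → 4 → 7 → 13
It first returns after 3 out-shuffles.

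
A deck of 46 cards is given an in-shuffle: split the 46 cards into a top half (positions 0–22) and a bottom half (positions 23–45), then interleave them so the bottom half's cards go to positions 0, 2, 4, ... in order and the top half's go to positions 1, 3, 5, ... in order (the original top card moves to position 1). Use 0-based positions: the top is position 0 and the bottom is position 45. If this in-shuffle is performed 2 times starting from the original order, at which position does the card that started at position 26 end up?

13

Track the card's position through each in-shuffle:
26 → 6 → 13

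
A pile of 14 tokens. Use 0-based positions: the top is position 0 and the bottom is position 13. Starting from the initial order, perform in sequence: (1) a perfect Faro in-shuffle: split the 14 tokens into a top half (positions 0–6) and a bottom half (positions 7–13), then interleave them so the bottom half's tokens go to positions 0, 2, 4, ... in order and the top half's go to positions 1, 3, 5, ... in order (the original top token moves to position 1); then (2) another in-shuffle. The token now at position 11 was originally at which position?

2

Undo the operations in reverse order, starting from position 11:
  undo op 2 (in-shuffle, from top half): 11 ← 5
  undo op 1 (in-shuffle, from top half): 5 ← 2
So the token at position 11 came from original position 2.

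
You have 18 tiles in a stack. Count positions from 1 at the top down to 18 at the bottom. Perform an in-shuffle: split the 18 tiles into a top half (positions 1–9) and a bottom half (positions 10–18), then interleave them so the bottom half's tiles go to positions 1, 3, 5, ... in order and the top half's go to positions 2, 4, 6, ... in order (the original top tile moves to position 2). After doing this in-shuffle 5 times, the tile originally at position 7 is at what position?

Track the tile's position through each in-shuffle:
7 → 14 → 9 → 18 → 17 → 15

15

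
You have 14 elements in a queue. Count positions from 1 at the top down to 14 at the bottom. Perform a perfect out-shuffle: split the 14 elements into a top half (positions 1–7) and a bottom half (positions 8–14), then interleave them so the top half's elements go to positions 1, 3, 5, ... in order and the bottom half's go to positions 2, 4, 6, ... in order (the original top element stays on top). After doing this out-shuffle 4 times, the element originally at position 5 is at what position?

13

Track the element's position through each out-shuffle:
5 → 9 → 4 → 7 → 13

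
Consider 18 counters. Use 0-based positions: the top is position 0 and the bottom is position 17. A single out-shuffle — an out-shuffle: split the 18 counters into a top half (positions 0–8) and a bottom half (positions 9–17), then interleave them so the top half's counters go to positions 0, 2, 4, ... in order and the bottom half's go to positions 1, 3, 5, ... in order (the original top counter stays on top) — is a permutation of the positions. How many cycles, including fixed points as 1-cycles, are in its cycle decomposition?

4

Trace each unvisited position around until it returns:
(0) (1 2 4 8 16 15 13 9) (3 6 12 7 14 11 5 10) (17)
4 cycles in total.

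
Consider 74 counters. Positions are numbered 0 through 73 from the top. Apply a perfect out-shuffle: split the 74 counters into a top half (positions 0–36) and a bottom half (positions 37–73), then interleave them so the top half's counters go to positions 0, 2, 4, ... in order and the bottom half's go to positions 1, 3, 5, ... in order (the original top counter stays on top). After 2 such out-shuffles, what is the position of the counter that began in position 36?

Track the counter's position through each out-shuffle:
36 → 72 → 71

71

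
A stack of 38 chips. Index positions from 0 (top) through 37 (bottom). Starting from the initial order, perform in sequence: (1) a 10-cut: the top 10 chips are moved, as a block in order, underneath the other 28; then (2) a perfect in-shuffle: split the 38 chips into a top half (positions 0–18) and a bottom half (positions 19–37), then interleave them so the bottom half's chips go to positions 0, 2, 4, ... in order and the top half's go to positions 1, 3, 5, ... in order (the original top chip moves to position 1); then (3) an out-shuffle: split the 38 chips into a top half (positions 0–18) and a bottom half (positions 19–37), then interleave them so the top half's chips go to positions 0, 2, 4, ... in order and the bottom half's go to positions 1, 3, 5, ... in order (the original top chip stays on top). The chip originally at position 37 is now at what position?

32

Track the chip from position 37 forward through each operation:
  after op 1 (cut 10): 37 → 27
  after op 2 (in-shuffle): 27 → 16
  after op 3 (out-shuffle): 16 → 32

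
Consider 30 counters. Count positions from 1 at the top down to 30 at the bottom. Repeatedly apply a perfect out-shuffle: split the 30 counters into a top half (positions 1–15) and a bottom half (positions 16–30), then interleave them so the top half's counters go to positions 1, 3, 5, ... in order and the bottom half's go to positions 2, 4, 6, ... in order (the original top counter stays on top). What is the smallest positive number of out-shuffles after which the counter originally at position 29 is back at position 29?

28

Follow position 29 under repeated out-shuffles:
29 → 28 → 26 → 22 → 14 → 27 → 24 → 18 → ... → 29 (length 28)
It first returns after 28 out-shuffles.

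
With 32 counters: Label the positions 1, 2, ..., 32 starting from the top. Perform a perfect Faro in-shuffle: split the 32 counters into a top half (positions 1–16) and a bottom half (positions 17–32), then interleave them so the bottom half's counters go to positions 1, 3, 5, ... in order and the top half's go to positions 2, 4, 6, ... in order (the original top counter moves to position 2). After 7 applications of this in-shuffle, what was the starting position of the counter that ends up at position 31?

Work backwards from position 31, undoing one in-shuffle at a time:
31 ← 32 ← 16 ← 8 ← 4 ← 2 ← 1 ← 17
So the counter now at position 31 started at position 17.

17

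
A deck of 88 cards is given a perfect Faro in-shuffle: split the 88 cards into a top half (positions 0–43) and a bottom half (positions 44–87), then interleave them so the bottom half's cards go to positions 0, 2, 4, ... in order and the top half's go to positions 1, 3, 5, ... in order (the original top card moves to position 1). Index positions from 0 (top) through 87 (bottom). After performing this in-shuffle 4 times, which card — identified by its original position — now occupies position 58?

75

Work backwards from position 58, undoing one in-shuffle at a time:
58 ← 73 ← 36 ← 62 ← 75
So the card now at position 58 started at position 75.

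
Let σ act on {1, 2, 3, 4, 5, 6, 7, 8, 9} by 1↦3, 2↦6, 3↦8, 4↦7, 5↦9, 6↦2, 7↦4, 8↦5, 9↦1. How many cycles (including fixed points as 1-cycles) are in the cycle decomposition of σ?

Cycle decomposition: (1 3 8 5 9) (2 6) (4 7).
3 cycles.

3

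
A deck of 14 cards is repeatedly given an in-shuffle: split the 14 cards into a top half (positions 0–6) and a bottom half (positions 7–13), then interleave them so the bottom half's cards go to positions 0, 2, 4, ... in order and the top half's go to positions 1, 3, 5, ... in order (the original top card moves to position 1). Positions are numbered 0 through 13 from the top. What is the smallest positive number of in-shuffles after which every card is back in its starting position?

The in-shuffle permutes the 14 positions with cycle lengths [2, 4, 4, 4].
Every card is home exactly when every cycle has completed a whole number of laps, i.e. after lcm(2, 4) = 4 in-shuffles.

4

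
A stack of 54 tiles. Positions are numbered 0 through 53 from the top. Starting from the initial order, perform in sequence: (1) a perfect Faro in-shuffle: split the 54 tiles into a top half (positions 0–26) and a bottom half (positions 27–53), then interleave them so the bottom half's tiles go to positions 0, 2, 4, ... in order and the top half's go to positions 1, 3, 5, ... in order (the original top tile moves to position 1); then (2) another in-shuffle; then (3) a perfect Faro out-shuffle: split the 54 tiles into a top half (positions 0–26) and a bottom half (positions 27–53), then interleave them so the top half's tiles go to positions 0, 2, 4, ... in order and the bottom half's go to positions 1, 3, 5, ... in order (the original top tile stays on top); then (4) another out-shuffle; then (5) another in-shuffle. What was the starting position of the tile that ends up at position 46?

9

Undo the operations in reverse order, starting from position 46:
  undo op 5 (in-shuffle, from bottom half): 46 ← 50
  undo op 4 (out-shuffle, from top half): 50 ← 25
  undo op 3 (out-shuffle, from bottom half): 25 ← 39
  undo op 2 (in-shuffle, from top half): 39 ← 19
  undo op 1 (in-shuffle, from top half): 19 ← 9
So the tile at position 46 came from original position 9.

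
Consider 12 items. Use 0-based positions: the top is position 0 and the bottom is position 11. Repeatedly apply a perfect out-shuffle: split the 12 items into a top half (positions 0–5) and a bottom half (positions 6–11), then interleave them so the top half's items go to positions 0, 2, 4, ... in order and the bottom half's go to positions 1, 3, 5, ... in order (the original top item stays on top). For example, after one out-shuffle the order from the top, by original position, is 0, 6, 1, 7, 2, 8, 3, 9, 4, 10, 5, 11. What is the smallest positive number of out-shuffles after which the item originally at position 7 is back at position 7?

Follow position 7 under repeated out-shuffles:
7 → 3 → 6 → 1 → 2 → 4 → 8 → 5 → 10 → 9 → 7
It first returns after 10 out-shuffles.

10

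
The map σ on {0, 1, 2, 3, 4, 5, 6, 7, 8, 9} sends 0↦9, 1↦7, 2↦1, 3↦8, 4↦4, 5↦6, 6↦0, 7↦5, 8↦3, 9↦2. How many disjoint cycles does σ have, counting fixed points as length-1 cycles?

3

Cycle decomposition: (0 9 2 1 7 5 6) (3 8) (4).
3 cycles.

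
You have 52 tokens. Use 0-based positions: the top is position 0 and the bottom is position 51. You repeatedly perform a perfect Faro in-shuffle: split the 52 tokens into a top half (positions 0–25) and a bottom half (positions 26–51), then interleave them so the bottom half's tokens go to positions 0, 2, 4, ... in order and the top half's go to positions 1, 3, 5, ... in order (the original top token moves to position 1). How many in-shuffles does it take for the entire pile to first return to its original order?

52

The in-shuffle permutes the 52 positions with cycle lengths [52].
Every token is home exactly when every cycle has completed a whole number of laps, i.e. after lcm(52) = 52 in-shuffles.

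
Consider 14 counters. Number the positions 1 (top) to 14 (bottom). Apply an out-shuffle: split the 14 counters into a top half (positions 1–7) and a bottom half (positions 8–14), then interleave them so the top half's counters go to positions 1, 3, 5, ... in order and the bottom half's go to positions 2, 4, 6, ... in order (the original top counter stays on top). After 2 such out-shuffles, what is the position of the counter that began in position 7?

Track the counter's position through each out-shuffle:
7 → 13 → 12

12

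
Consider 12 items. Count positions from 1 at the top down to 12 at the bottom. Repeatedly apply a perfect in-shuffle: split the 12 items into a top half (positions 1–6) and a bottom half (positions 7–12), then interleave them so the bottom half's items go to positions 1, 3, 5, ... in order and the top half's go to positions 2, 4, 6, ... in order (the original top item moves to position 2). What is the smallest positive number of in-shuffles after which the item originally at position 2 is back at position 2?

12

Follow position 2 under repeated in-shuffles:
2 → 4 → 8 → 3 → 6 → 12 → 11 → 9 → 5 → 10 → 7 → 1 → 2
It first returns after 12 in-shuffles.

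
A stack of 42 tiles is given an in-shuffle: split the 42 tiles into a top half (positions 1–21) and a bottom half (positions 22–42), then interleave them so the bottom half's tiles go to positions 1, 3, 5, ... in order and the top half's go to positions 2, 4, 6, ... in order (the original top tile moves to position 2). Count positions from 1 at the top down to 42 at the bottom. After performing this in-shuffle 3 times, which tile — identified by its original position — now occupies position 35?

Work backwards from position 35, undoing one in-shuffle at a time:
35 ← 39 ← 41 ← 42
So the tile now at position 35 started at position 42.

42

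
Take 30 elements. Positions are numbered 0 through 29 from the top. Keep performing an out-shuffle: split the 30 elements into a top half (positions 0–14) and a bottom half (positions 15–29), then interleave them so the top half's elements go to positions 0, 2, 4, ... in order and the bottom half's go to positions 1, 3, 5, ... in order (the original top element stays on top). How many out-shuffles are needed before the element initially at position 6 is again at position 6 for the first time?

Follow position 6 under repeated out-shuffles:
6 → 12 → 24 → 19 → 9 → 18 → 7 → 14 → ... → 6 (length 28)
It first returns after 28 out-shuffles.

28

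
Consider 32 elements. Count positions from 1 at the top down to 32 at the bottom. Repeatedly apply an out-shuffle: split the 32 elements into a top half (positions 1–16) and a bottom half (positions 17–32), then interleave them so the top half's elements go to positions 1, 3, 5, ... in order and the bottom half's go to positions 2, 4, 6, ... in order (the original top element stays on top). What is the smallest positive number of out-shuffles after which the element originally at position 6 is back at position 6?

5

Follow position 6 under repeated out-shuffles:
6 → 11 → 21 → 10 → 19 → 6
It first returns after 5 out-shuffles.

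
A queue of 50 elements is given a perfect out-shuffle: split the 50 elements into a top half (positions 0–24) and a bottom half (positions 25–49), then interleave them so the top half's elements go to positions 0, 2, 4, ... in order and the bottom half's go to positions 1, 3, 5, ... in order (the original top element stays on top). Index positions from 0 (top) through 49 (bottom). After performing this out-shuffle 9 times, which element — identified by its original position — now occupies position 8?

36

Work backwards from position 8, undoing one out-shuffle at a time:
8 ← 4 ← 2 ← 1 ← 25 ← 37 ← 43 ← 46 ← 23 ← 36
So the element now at position 8 started at position 36.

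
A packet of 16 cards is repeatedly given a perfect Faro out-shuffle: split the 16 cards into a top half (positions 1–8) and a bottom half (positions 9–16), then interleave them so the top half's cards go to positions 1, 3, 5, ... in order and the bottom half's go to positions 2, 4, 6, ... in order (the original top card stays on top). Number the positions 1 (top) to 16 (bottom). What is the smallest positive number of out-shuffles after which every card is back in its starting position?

The out-shuffle permutes the 16 positions with cycle lengths [1, 1, 2, 4, 4, 4].
Every card is home exactly when every cycle has completed a whole number of laps, i.e. after lcm(1, 2, 4) = 4 out-shuffles.

4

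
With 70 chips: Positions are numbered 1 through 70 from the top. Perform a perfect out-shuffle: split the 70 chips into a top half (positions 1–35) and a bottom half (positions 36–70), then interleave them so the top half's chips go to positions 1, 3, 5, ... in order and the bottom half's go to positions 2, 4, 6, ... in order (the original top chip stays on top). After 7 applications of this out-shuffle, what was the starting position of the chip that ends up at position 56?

30

Work backwards from position 56, undoing one out-shuffle at a time:
56 ← 63 ← 32 ← 51 ← 26 ← 48 ← 59 ← 30
So the chip now at position 56 started at position 30.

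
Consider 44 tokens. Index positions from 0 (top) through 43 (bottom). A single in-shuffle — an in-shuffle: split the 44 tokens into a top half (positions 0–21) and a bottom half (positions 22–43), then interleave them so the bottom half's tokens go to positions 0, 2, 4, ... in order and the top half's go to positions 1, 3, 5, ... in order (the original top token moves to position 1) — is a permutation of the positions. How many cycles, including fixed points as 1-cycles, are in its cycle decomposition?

Trace each unvisited position around until it returns:
(0 1 3 7 15 31 ... len 12) (2 5 11 23) (4 9 19 39 34 24) (6 13 27 10 21 43 ... len 12) (8 17 35 26) (14 29) (20 41 38 32)
7 cycles in total.

7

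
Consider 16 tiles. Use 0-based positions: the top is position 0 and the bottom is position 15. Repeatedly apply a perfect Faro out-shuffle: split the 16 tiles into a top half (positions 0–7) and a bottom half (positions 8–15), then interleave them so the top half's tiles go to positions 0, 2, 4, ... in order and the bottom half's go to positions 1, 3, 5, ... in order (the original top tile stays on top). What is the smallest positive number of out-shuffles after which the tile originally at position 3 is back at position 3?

4

Follow position 3 under repeated out-shuffles:
3 → 6 → 12 → 9 → 3
It first returns after 4 out-shuffles.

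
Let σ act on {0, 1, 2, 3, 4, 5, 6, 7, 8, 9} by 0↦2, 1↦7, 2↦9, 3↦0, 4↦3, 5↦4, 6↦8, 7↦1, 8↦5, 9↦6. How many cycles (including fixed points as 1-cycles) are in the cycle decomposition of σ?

2

Cycle decomposition: (0 2 9 6 8 5 4 3) (1 7).
2 cycles.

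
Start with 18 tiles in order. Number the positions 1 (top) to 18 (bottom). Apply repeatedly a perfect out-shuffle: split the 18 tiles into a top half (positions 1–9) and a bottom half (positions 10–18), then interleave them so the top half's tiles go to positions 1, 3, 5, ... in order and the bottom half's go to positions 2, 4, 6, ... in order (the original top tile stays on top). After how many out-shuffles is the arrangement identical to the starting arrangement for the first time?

The out-shuffle permutes the 18 positions with cycle lengths [1, 1, 8, 8].
Every tile is home exactly when every cycle has completed a whole number of laps, i.e. after lcm(1, 8) = 8 out-shuffles.

8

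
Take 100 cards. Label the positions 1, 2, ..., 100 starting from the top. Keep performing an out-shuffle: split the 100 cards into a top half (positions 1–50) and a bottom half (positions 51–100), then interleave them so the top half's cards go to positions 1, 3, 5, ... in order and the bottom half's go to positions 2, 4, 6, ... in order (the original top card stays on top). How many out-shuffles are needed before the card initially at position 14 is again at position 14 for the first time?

Follow position 14 under repeated out-shuffles:
14 → 27 → 53 → 6 → 11 → 21 → 41 → 81 → ... → 14 (length 30)
It first returns after 30 out-shuffles.

30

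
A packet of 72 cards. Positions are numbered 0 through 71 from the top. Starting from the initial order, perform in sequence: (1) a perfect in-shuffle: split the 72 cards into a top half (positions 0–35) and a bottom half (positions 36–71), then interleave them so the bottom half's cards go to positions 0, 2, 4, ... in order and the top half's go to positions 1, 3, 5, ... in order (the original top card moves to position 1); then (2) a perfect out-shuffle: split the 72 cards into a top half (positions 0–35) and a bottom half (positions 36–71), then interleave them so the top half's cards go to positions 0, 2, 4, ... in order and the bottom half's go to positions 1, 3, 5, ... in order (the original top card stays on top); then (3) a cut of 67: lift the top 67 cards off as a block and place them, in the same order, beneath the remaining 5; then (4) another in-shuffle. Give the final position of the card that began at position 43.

Track the card from position 43 forward through each operation:
  after op 1 (in-shuffle): 43 → 14
  after op 2 (out-shuffle): 14 → 28
  after op 3 (cut 67): 28 → 33
  after op 4 (in-shuffle): 33 → 67

67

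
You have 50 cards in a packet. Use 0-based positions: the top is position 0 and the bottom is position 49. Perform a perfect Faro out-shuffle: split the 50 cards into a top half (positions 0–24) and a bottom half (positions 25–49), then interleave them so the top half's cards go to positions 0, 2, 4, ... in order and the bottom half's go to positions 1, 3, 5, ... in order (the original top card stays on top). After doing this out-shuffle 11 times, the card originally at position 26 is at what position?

34

Track the card's position through each out-shuffle:
26 → 3 → 6 → 12 → 24 → 48 → 47 → 45 → 41 → 33 → 17 → 34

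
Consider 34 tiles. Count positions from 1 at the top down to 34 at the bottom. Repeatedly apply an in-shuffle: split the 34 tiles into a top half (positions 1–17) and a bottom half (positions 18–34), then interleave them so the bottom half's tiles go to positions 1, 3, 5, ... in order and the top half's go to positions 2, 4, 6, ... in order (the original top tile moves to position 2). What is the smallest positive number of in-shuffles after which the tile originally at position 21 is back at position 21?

Follow position 21 under repeated in-shuffles:
21 → 7 → 14 → 28 → 21
It first returns after 4 in-shuffles.

4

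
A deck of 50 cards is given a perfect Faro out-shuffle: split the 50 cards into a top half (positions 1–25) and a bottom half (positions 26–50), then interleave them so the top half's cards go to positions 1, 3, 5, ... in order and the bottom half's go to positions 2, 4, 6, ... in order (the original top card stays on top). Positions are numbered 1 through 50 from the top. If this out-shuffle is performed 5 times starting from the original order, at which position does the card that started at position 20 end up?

21

Track the card's position through each out-shuffle:
20 → 39 → 28 → 6 → 11 → 21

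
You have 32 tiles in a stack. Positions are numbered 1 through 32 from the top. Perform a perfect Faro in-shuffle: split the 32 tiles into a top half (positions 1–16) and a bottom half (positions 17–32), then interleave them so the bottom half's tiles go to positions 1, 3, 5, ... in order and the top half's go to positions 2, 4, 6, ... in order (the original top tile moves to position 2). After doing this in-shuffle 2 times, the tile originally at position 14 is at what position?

Track the tile's position through each in-shuffle:
14 → 28 → 23

23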